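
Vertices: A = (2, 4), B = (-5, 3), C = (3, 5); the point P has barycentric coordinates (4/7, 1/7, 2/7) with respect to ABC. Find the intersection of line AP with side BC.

(1/3, 13/3)

Line AP meets BC where the A-coordinate vanishes; zeroing P's A-weight and renormalizing leaves B, C-weights 1/7 : 2/7 → (1/3, 2/3).
So Q = (1/3)·B + (2/3)·C = (1/3, 13/3).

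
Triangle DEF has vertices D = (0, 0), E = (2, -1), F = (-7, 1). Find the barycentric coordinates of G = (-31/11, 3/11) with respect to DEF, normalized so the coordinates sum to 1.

(4/11, 2/11, 5/11)

Signed area of the reference triangle: [DEF] = ½·(0·(-1−1) + 2·(1−0) + (-7)·(0−(-1))) = ½·(0 + 2 − 7) = -5/2.
[GEF] = ½·((-31/11)·(-1−1) + 2·(1−(3/11)) + (-7)·(3/11−(-1))) = ½·(62/11 + 16/11 − 98/11) = -10/11, so the D-coordinate is (-10/11)/(-5/2) = 4/11.
[DGF] = ½·(0·(3/11−1) + (-31/11)·(1−0) + (-7)·(0−(3/11))) = ½·(0 − 31/11 + 21/11) = -5/11, so the E-coordinate is 2/11.
[DEG] = ½·(0·(-1−(3/11)) + 2·(3/11−0) + (-31/11)·(0−(-1))) = ½·(0 + 6/11 − 31/11) = -25/22, so the F-coordinate is 5/11.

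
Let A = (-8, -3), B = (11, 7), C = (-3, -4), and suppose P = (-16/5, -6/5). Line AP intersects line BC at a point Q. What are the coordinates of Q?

Barycentric coordinates of P with respect to ABC: (3/5, 1/5, 1/5).
On side BC the A-coordinate is zero; dropping P's A-weight 3/5 and renormalizing the remaining 1/5 : 1/5 gives weights 1/2, 1/2 on B, C.
Q = (1/2)·(11, 7) + (1/2)·(-3, -4) = (4, 3/2).

(4, 3/2)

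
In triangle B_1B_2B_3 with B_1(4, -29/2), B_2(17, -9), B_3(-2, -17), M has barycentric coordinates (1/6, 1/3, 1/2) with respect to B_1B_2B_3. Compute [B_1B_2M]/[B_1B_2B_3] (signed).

The signed ratio [B_1B_2M]/[B_1B_2B_3] equals the barycentric coordinate of M at vertex B_3, which is 1/2.

1/2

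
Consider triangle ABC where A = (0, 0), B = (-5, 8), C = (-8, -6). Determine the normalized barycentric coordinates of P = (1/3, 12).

(2/3, 1, -2/3)

Signed area of the reference triangle: [ABC] = ½·(0·(8−(-6)) + (-5)·(-6−0) + (-8)·(0−8)) = ½·(0 + 30 + 64) = 47.
[PBC] = ½·((1/3)·(8−(-6)) + (-5)·(-6−12) + (-8)·(12−8)) = ½·(14/3 + 90 − 32) = 94/3, so the A-coordinate is (94/3)/47 = 2/3.
[APC] = ½·(0·(12−(-6)) + (1/3)·(-6−0) + (-8)·(0−12)) = ½·(0 − 2 + 96) = 47, so the B-coordinate is 1.
[ABP] = ½·(0·(8−12) + (-5)·(12−0) + (1/3)·(0−8)) = ½·(0 − 60 − 8/3) = -94/3, so the C-coordinate is -2/3.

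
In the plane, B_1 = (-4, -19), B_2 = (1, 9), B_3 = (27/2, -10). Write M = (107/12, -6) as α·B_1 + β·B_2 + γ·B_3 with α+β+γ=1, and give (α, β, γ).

Signed area of the reference triangle: [B_1B_2B_3] = ½·((-4)·(9−(-10)) + 1·(-10−(-19)) + (27/2)·(-19−9)) = ½·(-76 + 9 − 378) = -445/2.
[MB_2B_3] = ½·((107/12)·(9−(-10)) + 1·(-10−(-6)) + (27/2)·(-6−9)) = ½·(2033/12 − 4 − 405/2) = -445/24, so the B_1-coordinate is (-445/24)/(-445/2) = 1/12.
[B_1MB_3] = ½·((-4)·(-6−(-10)) + (107/12)·(-10−(-19)) + (27/2)·(-19−(-6))) = ½·(-16 + 321/4 − 351/2) = -445/8, so the B_2-coordinate is 1/4.
[B_1B_2M] = ½·((-4)·(9−(-6)) + 1·(-6−(-19)) + (107/12)·(-19−9)) = ½·(-60 + 13 − 749/3) = -445/3, so the B_3-coordinate is 2/3.

(1/12, 1/4, 2/3)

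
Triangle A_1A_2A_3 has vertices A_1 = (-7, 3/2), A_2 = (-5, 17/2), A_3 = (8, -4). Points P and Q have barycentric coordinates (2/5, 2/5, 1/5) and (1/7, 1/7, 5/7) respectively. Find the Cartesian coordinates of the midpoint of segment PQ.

Barycentric coordinates of the midpoint are the average: (19/70, 19/70, 16/35).
Converting: (19/70)·A_1 + (19/70)·A_2 + (16/35)·A_3 = (2/5, 31/35).

(2/5, 31/35)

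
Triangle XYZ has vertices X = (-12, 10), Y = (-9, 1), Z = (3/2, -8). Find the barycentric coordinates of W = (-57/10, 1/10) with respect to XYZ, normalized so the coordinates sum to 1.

Signed area of the reference triangle: [XYZ] = ½·((-12)·(1−(-8)) + (-9)·(-8−10) + (3/2)·(10−1)) = ½·(-108 + 162 + 27/2) = 135/4.
[WYZ] = ½·((-57/10)·(1−(-8)) + (-9)·(-8−(1/10)) + (3/2)·(1/10−1)) = ½·(-513/10 + 729/10 − 27/20) = 81/8, so the X-coordinate is (81/8)/(135/4) = 3/10.
[XWZ] = ½·((-12)·(1/10−(-8)) + (-57/10)·(-8−10) + (3/2)·(10−(1/10))) = ½·(-486/5 + 513/5 + 297/20) = 81/8, so the Y-coordinate is 3/10.
[XYW] = ½·((-12)·(1−(1/10)) + (-9)·(1/10−10) + (-57/10)·(10−1)) = ½·(-54/5 + 891/10 − 513/10) = 27/2, so the Z-coordinate is 2/5.
Check: 3/10 + 3/10 + 2/5 = 1.

(3/10, 3/10, 2/5)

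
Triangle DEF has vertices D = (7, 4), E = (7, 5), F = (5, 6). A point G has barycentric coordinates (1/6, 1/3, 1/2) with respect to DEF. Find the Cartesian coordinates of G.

(6, 16/3)

G = (1/6)·D + (1/3)·E + (1/2)·F.
x-coordinate: (1/6)·7 + (1/3)·7 + (1/2)·5 = 6.
y-coordinate: (1/6)·4 + (1/3)·5 + (1/2)·6 = 16/3.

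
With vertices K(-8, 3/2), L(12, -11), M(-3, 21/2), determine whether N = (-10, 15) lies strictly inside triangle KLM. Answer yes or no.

no

Barycentric coordinates of N: (166/485, -171/485, 98/97).
The three coordinates are positive, negative, positive; a point is interior exactly when all three are positive.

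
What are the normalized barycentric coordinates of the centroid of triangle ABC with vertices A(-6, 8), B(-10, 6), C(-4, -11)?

(1/3, 1/3, 1/3)

The centroid is the average of the vertices, so each weight is 1/3.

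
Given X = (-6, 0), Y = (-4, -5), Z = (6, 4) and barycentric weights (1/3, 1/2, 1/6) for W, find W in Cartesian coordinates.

(-3, -11/6)

W = (1/3)·X + (1/2)·Y + (1/6)·Z.
x-coordinate: (1/3)·(-6) + (1/2)·(-4) + (1/6)·6 = -3.
y-coordinate: (1/3)·0 + (1/2)·(-5) + (1/6)·4 = -11/6.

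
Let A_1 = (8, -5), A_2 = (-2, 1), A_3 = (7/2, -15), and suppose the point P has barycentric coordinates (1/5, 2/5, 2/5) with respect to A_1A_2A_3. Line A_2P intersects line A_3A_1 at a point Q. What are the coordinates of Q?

(5, -35/3)

Line A_2P meets A_3A_1 where the A_2-coordinate vanishes; zeroing P's A_2-weight and renormalizing leaves A_3, A_1-weights 2/5 : 1/5 → (2/3, 1/3).
So Q = (2/3)·A_3 + (1/3)·A_1 = (5, -35/3).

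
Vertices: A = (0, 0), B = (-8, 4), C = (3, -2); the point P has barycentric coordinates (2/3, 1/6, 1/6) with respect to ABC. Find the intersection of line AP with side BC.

Line AP meets BC where the A-coordinate vanishes; zeroing P's A-weight and renormalizing leaves B, C-weights 1/6 : 1/6 → (1/2, 1/2).
So Q = (1/2)·B + (1/2)·C = (-5/2, 1).

(-5/2, 1)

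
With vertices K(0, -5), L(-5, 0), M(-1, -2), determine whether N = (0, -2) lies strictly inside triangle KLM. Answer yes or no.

no

Barycentric coordinates of N: (-1/5, -3/10, 3/2).
The three coordinates are negative, negative, positive; a point is interior exactly when all three are positive.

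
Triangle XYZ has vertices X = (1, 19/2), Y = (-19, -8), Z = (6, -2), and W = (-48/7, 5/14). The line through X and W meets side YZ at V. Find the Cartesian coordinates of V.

(-51/4, -13/2)

Barycentric coordinates of W with respect to XYZ: (3/7, 3/7, 1/7).
On side YZ the X-coordinate is zero; dropping W's X-weight 3/7 and renormalizing the remaining 3/7 : 1/7 gives weights 3/4, 1/4 on Y, Z.
V = (3/4)·(-19, -8) + (1/4)·(6, -2) = (-51/4, -13/2).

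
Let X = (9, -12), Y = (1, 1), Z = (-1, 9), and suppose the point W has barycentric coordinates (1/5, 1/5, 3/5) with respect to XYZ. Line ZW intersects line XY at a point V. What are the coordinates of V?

(5, -11/2)

Line ZW meets XY where the Z-coordinate vanishes; zeroing W's Z-weight and renormalizing leaves X, Y-weights 1/5 : 1/5 → (1/2, 1/2).
So V = (1/2)·X + (1/2)·Y = (5, -11/2).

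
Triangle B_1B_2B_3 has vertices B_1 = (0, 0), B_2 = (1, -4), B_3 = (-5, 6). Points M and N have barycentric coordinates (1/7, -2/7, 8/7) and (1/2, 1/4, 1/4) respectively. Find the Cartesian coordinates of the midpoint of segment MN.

Barycentric coordinates of the midpoint are the average: (9/28, -1/56, 39/56).
Converting: (9/28)·B_1 + (-1/56)·B_2 + (39/56)·B_3 = (-7/2, 17/4).

(-7/2, 17/4)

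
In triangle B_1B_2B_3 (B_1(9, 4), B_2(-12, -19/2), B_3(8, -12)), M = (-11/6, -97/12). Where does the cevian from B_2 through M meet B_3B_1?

(25/3, -20/3)

Barycentric coordinates of M with respect to B_1B_2B_3: (1/6, 1/2, 1/3).
On side B_3B_1 the B_2-coordinate is zero; dropping M's B_2-weight 1/2 and renormalizing the remaining 1/3 : 1/6 gives weights 2/3, 1/3 on B_3, B_1.
N = (2/3)·(8, -12) + (1/3)·(9, 4) = (25/3, -20/3).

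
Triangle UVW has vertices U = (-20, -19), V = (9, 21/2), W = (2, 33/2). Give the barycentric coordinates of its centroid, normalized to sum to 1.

(1/3, 1/3, 1/3)

The centroid is the average of the vertices, so each weight is 1/3.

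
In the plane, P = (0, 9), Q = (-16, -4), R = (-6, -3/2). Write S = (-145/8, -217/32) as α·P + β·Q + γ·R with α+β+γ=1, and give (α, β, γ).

(-1/4, 17/16, 3/16)

Signed area of the reference triangle: [PQR] = ½·(0·(-4−(-3/2)) + (-16)·(-3/2−9) + (-6)·(9−(-4))) = ½·(0 + 168 − 78) = 45.
[SQR] = ½·((-145/8)·(-4−(-3/2)) + (-16)·(-3/2−(-217/32)) + (-6)·(-217/32−(-4))) = ½·(725/16 − 169/2 + 267/16) = -45/4, so the P-coordinate is (-45/4)/45 = -1/4.
[PSR] = ½·(0·(-217/32−(-3/2)) + (-145/8)·(-3/2−9) + (-6)·(9−(-217/32))) = ½·(0 + 3045/16 − 1515/16) = 765/16, so the Q-coordinate is 17/16.
[PQS] = ½·(0·(-4−(-217/32)) + (-16)·(-217/32−9) + (-145/8)·(9−(-4))) = ½·(0 + 505/2 − 1885/8) = 135/16, so the R-coordinate is 3/16.
Check: -1/4 + 17/16 + 3/16 = 1.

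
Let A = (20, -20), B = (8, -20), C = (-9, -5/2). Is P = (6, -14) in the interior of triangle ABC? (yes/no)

Barycentric coordinates of P: (67/210, 71/210, 12/35).
The three coordinates are positive, positive, positive; a point is interior exactly when all three are positive.

yes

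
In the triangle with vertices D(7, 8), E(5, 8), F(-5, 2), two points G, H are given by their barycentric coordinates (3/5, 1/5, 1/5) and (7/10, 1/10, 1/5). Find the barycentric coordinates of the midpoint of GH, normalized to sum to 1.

(13/20, 3/20, 1/5)

Since both coordinate triples sum to 1, the midpoint's barycentrics are the componentwise average.
(3/5+7/10)/2 = 13/20; similarly 3/20 and 1/5.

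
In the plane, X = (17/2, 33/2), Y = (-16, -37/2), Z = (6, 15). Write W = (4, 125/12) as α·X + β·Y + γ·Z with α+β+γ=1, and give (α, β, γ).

(2/3, 1/6, 1/6)

Signed area of the reference triangle: [XYZ] = ½·((17/2)·(-37/2−15) + (-16)·(15−(33/2)) + 6·(33/2−(-37/2))) = ½·(-1139/4 + 24 + 210) = -203/8.
[WYZ] = ½·(4·(-37/2−15) + (-16)·(15−(125/12)) + 6·(125/12−(-37/2))) = ½·(-134 − 220/3 + 347/2) = -203/12, so the X-coordinate is (-203/12)/(-203/8) = 2/3.
[XWZ] = ½·((17/2)·(125/12−15) + 4·(15−(33/2)) + 6·(33/2−(125/12))) = ½·(-935/24 − 6 + 73/2) = -203/48, so the Y-coordinate is 1/6.
[XYW] = ½·((17/2)·(-37/2−(125/12)) + (-16)·(125/12−(33/2)) + 4·(33/2−(-37/2))) = ½·(-5899/24 + 292/3 + 140) = -203/48, so the Z-coordinate is 1/6.
Check: 2/3 + 1/6 + 1/6 = 1.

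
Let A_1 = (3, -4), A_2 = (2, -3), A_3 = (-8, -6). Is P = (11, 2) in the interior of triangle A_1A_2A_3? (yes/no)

no

Barycentric coordinates of P: (-23/13, 50/13, -14/13).
The three coordinates are negative, positive, negative; a point is interior exactly when all three are positive.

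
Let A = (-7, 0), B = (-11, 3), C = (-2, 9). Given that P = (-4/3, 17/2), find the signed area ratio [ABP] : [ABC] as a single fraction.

[ABC] = ½·((-7)·(3−9) + (-11)·(9−0) + (-2)·(0−3)) = ½·(42 − 99 + 6) = -51/2.
[ABP] = ½·((-7)·(3−(17/2)) + (-11)·(17/2−0) + (-4/3)·(0−3)) = ½·(77/2 − 187/2 + 4) = -51/2, so the ratio is (-51/2)/(-51/2) = 1.

1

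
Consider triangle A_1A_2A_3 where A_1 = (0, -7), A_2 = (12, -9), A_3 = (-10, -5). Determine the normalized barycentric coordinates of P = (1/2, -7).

(1/2, 1/4, 1/4)

Signed area of the reference triangle: [A_1A_2A_3] = ½·(0·(-9−(-5)) + 12·(-5−(-7)) + (-10)·(-7−(-9))) = ½·(0 + 24 − 20) = 2.
[PA_2A_3] = ½·((1/2)·(-9−(-5)) + 12·(-5−(-7)) + (-10)·(-7−(-9))) = ½·(-2 + 24 − 20) = 1, so the A_1-coordinate is 1/2 = 1/2.
[A_1PA_3] = ½·(0·(-7−(-5)) + (1/2)·(-5−(-7)) + (-10)·(-7−(-7))) = ½·(0 + 1 + 0) = 1/2, so the A_2-coordinate is 1/4.
[A_1A_2P] = ½·(0·(-9−(-7)) + 12·(-7−(-7)) + (1/2)·(-7−(-9))) = ½·(0 + 0 + 1) = 1/2, so the A_3-coordinate is 1/4.
Check: 1/2 + 1/4 + 1/4 = 1.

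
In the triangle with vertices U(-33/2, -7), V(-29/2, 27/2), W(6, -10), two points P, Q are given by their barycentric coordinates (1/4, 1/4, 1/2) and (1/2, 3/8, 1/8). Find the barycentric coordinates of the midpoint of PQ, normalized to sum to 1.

(3/8, 5/16, 5/16)

Since both coordinate triples sum to 1, the midpoint's barycentrics are the componentwise average.
(1/4+1/2)/2 = 3/8; similarly 5/16 and 5/16.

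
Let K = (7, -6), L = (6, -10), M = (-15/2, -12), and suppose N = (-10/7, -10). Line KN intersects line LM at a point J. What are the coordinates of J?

(-24/5, -58/5)

Barycentric coordinates of N with respect to KLM: (2/7, 1/7, 4/7).
On side LM the K-coordinate is zero; dropping N's K-weight 2/7 and renormalizing the remaining 1/7 : 4/7 gives weights 1/5, 4/5 on L, M.
J = (1/5)·(6, -10) + (4/5)·(-15/2, -12) = (-24/5, -58/5).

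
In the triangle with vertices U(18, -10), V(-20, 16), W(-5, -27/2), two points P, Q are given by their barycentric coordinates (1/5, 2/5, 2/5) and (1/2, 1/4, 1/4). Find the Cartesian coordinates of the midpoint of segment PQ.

(-73/40, -43/16)

Barycentric coordinates of the midpoint are the average: (7/20, 13/40, 13/40).
Converting: (7/20)·U + (13/40)·V + (13/40)·W = (-73/40, -43/16).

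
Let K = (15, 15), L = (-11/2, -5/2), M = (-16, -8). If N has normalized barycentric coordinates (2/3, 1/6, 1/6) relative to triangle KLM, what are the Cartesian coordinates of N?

(77/12, 33/4)

N = (2/3)·K + (1/6)·L + (1/6)·M.
x-coordinate: (2/3)·15 + (1/6)·(-11/2) + (1/6)·(-16) = 77/12.
y-coordinate: (2/3)·15 + (1/6)·(-5/2) + (1/6)·(-8) = 33/4.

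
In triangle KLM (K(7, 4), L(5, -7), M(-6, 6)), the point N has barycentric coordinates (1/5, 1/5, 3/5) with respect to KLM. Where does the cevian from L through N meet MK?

(-11/4, 11/2)

Line LN meets MK where the L-coordinate vanishes; zeroing N's L-weight and renormalizing leaves M, K-weights 3/5 : 1/5 → (3/4, 1/4).
So J = (3/4)·M + (1/4)·K = (-11/4, 11/2).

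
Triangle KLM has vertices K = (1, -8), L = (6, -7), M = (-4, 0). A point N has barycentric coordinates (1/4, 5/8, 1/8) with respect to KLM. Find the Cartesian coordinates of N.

(7/2, -51/8)

N = (1/4)·K + (5/8)·L + (1/8)·M.
x-coordinate: (1/4)·1 + (5/8)·6 + (1/8)·(-4) = 7/2.
y-coordinate: (1/4)·(-8) + (5/8)·(-7) + (1/8)·0 = -51/8.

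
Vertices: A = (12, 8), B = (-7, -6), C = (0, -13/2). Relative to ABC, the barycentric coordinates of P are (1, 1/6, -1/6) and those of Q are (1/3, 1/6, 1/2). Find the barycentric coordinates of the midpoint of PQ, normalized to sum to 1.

Since both coordinate triples sum to 1, the midpoint's barycentrics are the componentwise average.
(1+1/3)/2 = 2/3; similarly 1/6 and 1/6.

(2/3, 1/6, 1/6)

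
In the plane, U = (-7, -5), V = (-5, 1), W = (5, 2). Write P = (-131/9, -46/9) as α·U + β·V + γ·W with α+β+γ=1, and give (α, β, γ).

(8/9, 8/9, -7/9)

Signed area of the reference triangle: [UVW] = ½·((-7)·(1−2) + (-5)·(2−(-5)) + 5·(-5−1)) = ½·(7 − 35 − 30) = -29.
[PVW] = ½·((-131/9)·(1−2) + (-5)·(2−(-46/9)) + 5·(-46/9−1)) = ½·(131/9 − 320/9 − 275/9) = -232/9, so the U-coordinate is (-232/9)/(-29) = 8/9.
[UPW] = ½·((-7)·(-46/9−2) + (-131/9)·(2−(-5)) + 5·(-5−(-46/9))) = ½·(448/9 − 917/9 + 5/9) = -232/9, so the V-coordinate is 8/9.
[UVP] = ½·((-7)·(1−(-46/9)) + (-5)·(-46/9−(-5)) + (-131/9)·(-5−1)) = ½·(-385/9 + 5/9 + 262/3) = 203/9, so the W-coordinate is -7/9.
Check: 8/9 + 8/9 − 7/9 = 1.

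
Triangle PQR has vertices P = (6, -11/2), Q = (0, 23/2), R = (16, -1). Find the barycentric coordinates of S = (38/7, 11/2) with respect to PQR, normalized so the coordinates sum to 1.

Signed area of the reference triangle: [PQR] = ½·(6·(23/2−(-1)) + 0·(-1−(-11/2)) + 16·(-11/2−(23/2))) = ½·(75 + 0 − 272) = -197/2.
[SQR] = ½·((38/7)·(23/2−(-1)) + 0·(-1−(11/2)) + 16·(11/2−(23/2))) = ½·(475/7 + 0 − 96) = -197/14, so the P-coordinate is (-197/14)/(-197/2) = 1/7.
[PSR] = ½·(6·(11/2−(-1)) + (38/7)·(-1−(-11/2)) + 16·(-11/2−(11/2))) = ½·(39 + 171/7 − 176) = -394/7, so the Q-coordinate is 4/7.
[PQS] = ½·(6·(23/2−(11/2)) + 0·(11/2−(-11/2)) + (38/7)·(-11/2−(23/2))) = ½·(36 + 0 − 646/7) = -197/7, so the R-coordinate is 2/7.
Check: 1/7 + 4/7 + 2/7 = 1.

(1/7, 4/7, 2/7)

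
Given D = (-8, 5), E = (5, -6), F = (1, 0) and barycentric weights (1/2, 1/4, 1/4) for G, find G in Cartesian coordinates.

G = (1/2)·D + (1/4)·E + (1/4)·F.
x-coordinate: (1/2)·(-8) + (1/4)·5 + (1/4)·1 = -5/2.
y-coordinate: (1/2)·5 + (1/4)·(-6) + (1/4)·0 = 1.

(-5/2, 1)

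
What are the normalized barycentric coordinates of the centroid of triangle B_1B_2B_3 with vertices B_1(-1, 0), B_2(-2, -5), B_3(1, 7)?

(1/3, 1/3, 1/3)

The centroid is the average of the vertices, so each weight is 1/3.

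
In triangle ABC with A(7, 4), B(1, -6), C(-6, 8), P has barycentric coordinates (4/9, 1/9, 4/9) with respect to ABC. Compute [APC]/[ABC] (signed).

The signed ratio [APC]/[ABC] equals the barycentric coordinate of P at vertex B, which is 1/9.

1/9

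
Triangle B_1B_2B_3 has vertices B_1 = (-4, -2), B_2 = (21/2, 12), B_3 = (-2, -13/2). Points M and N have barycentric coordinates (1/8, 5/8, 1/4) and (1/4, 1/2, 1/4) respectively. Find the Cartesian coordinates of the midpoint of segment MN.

(149/32, 19/4)

Barycentric coordinates of the midpoint are the average: (3/16, 9/16, 1/4).
Converting: (3/16)·B_1 + (9/16)·B_2 + (1/4)·B_3 = (149/32, 19/4).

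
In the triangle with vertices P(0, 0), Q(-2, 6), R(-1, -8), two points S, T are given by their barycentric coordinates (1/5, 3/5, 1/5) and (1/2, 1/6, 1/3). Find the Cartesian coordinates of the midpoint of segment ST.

Barycentric coordinates of the midpoint are the average: (7/20, 23/60, 4/15).
Converting: (7/20)·P + (23/60)·Q + (4/15)·R = (-31/30, 1/6).

(-31/30, 1/6)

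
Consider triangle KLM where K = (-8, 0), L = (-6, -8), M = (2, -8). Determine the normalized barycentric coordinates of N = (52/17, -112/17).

Signed area of the reference triangle: [KLM] = ½·((-8)·(-8−(-8)) + (-6)·(-8−0) + 2·(0−(-8))) = ½·(0 + 48 + 16) = 32.
[NLM] = ½·((52/17)·(-8−(-8)) + (-6)·(-8−(-112/17)) + 2·(-112/17−(-8))) = ½·(0 + 144/17 + 48/17) = 96/17, so the K-coordinate is (96/17)/32 = 3/17.
[KNM] = ½·((-8)·(-112/17−(-8)) + (52/17)·(-8−0) + 2·(0−(-112/17))) = ½·(-192/17 − 416/17 + 224/17) = -192/17, so the L-coordinate is -6/17.
[KLN] = ½·((-8)·(-8−(-112/17)) + (-6)·(-112/17−0) + (52/17)·(0−(-8))) = ½·(192/17 + 672/17 + 416/17) = 640/17, so the M-coordinate is 20/17.

(3/17, -6/17, 20/17)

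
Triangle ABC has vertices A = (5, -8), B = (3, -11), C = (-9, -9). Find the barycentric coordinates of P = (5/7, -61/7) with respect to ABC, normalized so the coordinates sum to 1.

(4/7, 1/7, 2/7)

Signed area of the reference triangle: [ABC] = ½·(5·(-11−(-9)) + 3·(-9−(-8)) + (-9)·(-8−(-11))) = ½·(-10 − 3 − 27) = -20.
[PBC] = ½·((5/7)·(-11−(-9)) + 3·(-9−(-61/7)) + (-9)·(-61/7−(-11))) = ½·(-10/7 − 6/7 − 144/7) = -80/7, so the A-coordinate is (-80/7)/(-20) = 4/7.
[APC] = ½·(5·(-61/7−(-9)) + (5/7)·(-9−(-8)) + (-9)·(-8−(-61/7))) = ½·(10/7 − 5/7 − 45/7) = -20/7, so the B-coordinate is 1/7.
[ABP] = ½·(5·(-11−(-61/7)) + 3·(-61/7−(-8)) + (5/7)·(-8−(-11))) = ½·(-80/7 − 15/7 + 15/7) = -40/7, so the C-coordinate is 2/7.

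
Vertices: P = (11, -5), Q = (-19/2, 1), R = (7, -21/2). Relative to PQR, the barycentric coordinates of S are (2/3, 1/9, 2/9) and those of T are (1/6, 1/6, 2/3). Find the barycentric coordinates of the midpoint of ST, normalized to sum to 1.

Since both coordinate triples sum to 1, the midpoint's barycentrics are the componentwise average.
(2/3+1/6)/2 = 5/12; similarly 5/36 and 4/9.

(5/12, 5/36, 4/9)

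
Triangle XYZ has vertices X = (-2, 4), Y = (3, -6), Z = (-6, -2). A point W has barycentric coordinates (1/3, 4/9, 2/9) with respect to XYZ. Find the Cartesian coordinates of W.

W = (1/3)·X + (4/9)·Y + (2/9)·Z.
x-coordinate: (1/3)·(-2) + (4/9)·3 + (2/9)·(-6) = -2/3.
y-coordinate: (1/3)·4 + (4/9)·(-6) + (2/9)·(-2) = -16/9.

(-2/3, -16/9)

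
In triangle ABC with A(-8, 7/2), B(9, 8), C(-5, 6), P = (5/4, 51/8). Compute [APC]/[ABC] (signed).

[ABC] = ½·((-8)·(8−6) + 9·(6−(7/2)) + (-5)·(7/2−8)) = ½·(-16 + 45/2 + 45/2) = 29/2.
[APC] = ½·((-8)·(51/8−6) + (5/4)·(6−(7/2)) + (-5)·(7/2−(51/8))) = ½·(-3 + 25/8 + 115/8) = 29/4, so the ratio is (29/4)/(29/2) = 1/2.

1/2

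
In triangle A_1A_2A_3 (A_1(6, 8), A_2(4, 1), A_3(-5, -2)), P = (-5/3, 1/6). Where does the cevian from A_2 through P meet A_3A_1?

(-14/5, 0)

Barycentric coordinates of P with respect to A_1A_2A_3: (1/6, 1/6, 2/3).
On side A_3A_1 the A_2-coordinate is zero; dropping P's A_2-weight 1/6 and renormalizing the remaining 2/3 : 1/6 gives weights 4/5, 1/5 on A_3, A_1.
Q = (4/5)·(-5, -2) + (1/5)·(6, 8) = (-14/5, 0).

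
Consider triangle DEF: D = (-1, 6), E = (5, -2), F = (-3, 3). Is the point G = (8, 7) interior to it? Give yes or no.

Barycentric coordinates of G: (87/34, 25/34, -39/17).
The three coordinates are positive, positive, negative; a point is interior exactly when all three are positive.

no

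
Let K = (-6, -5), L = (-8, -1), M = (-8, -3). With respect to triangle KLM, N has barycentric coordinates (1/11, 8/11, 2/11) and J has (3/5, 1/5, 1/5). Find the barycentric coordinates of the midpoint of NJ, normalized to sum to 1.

(19/55, 51/110, 21/110)

Since both coordinate triples sum to 1, the midpoint's barycentrics are the componentwise average.
(1/11+3/5)/2 = 19/55; similarly 51/110 and 21/110.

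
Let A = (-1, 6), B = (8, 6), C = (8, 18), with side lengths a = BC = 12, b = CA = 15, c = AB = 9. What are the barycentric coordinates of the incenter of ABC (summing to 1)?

The incenter has barycentric coordinates proportional to the opposite side lengths: (12 : 15 : 9).
Normalizing by 12+15+9 = 36 gives (1/3, 5/12, 1/4).

(1/3, 5/12, 1/4)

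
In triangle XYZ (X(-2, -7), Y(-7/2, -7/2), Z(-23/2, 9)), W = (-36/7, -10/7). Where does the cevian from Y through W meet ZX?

(-29/5, -3/5)

Barycentric coordinates of W with respect to XYZ: (3/7, 2/7, 2/7).
On side ZX the Y-coordinate is zero; dropping W's Y-weight 2/7 and renormalizing the remaining 2/7 : 3/7 gives weights 2/5, 3/5 on Z, X.
V = (2/5)·(-23/2, 9) + (3/5)·(-2, -7) = (-29/5, -3/5).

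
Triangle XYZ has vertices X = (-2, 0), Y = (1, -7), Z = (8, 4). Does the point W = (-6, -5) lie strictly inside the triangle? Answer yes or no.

Barycentric coordinates of W: (91/82, 17/41, -43/82).
The three coordinates are positive, positive, negative; a point is interior exactly when all three are positive.

no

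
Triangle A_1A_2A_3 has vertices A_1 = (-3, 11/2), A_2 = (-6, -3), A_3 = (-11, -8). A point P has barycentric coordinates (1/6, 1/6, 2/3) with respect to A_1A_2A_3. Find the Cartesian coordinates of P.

P = (1/6)·A_1 + (1/6)·A_2 + (2/3)·A_3.
x-coordinate: (1/6)·(-3) + (1/6)·(-6) + (2/3)·(-11) = -53/6.
y-coordinate: (1/6)·(11/2) + (1/6)·(-3) + (2/3)·(-8) = -59/12.

(-53/6, -59/12)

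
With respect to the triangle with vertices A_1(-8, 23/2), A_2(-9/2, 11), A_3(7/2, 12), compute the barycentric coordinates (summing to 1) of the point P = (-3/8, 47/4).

Signed area of the reference triangle: [A_1A_2A_3] = ½·((-8)·(11−12) + (-9/2)·(12−(23/2)) + (7/2)·(23/2−11)) = ½·(8 − 9/4 + 7/4) = 15/4.
[PA_2A_3] = ½·((-3/8)·(11−12) + (-9/2)·(12−(47/4)) + (7/2)·(47/4−11)) = ½·(3/8 − 9/8 + 21/8) = 15/16, so the A_1-coordinate is (15/16)/(15/4) = 1/4.
[A_1PA_3] = ½·((-8)·(47/4−12) + (-3/8)·(12−(23/2)) + (7/2)·(23/2−(47/4))) = ½·(2 − 3/16 − 7/8) = 15/32, so the A_2-coordinate is 1/8.
[A_1A_2P] = ½·((-8)·(11−(47/4)) + (-9/2)·(47/4−(23/2)) + (-3/8)·(23/2−11)) = ½·(6 − 9/8 − 3/16) = 75/32, so the A_3-coordinate is 5/8.

(1/4, 1/8, 5/8)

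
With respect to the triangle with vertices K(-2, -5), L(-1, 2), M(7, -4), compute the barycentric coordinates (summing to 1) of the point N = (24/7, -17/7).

Signed area of the reference triangle: [KLM] = ½·((-2)·(2−(-4)) + (-1)·(-4−(-5)) + 7·(-5−2)) = ½·(-12 − 1 − 49) = -31.
[NLM] = ½·((24/7)·(2−(-4)) + (-1)·(-4−(-17/7)) + 7·(-17/7−2)) = ½·(144/7 + 11/7 − 31) = -31/7, so the K-coordinate is (-31/7)/(-31) = 1/7.
[KNM] = ½·((-2)·(-17/7−(-4)) + (24/7)·(-4−(-5)) + 7·(-5−(-17/7))) = ½·(-22/7 + 24/7 − 18) = -62/7, so the L-coordinate is 2/7.
[KLN] = ½·((-2)·(2−(-17/7)) + (-1)·(-17/7−(-5)) + (24/7)·(-5−2)) = ½·(-62/7 − 18/7 − 24) = -124/7, so the M-coordinate is 4/7.
Check: 1/7 + 2/7 + 4/7 = 1.

(1/7, 2/7, 4/7)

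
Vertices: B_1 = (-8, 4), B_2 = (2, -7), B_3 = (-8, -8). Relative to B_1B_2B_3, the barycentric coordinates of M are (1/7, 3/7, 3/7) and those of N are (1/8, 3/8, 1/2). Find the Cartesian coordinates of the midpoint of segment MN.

Barycentric coordinates of the midpoint are the average: (15/112, 45/112, 13/28).
Converting: (15/112)·B_1 + (45/112)·B_2 + (13/28)·B_3 = (-223/56, -671/112).

(-223/56, -671/112)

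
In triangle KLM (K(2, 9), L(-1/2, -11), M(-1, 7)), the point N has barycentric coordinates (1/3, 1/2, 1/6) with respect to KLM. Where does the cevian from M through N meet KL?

Line MN meets KL where the M-coordinate vanishes; zeroing N's M-weight and renormalizing leaves K, L-weights 1/3 : 1/2 → (2/5, 3/5).
So J = (2/5)·K + (3/5)·L = (1/2, -3).

(1/2, -3)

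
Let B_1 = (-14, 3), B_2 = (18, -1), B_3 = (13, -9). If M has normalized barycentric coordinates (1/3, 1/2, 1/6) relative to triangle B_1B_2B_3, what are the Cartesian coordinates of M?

M = (1/3)·B_1 + (1/2)·B_2 + (1/6)·B_3.
x-coordinate: (1/3)·(-14) + (1/2)·18 + (1/6)·13 = 13/2.
y-coordinate: (1/3)·3 + (1/2)·(-1) + (1/6)·(-9) = -1.

(13/2, -1)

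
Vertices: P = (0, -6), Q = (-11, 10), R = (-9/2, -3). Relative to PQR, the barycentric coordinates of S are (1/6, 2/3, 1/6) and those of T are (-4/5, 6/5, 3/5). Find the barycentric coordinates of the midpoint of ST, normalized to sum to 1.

(-19/60, 14/15, 23/60)

Since both coordinate triples sum to 1, the midpoint's barycentrics are the componentwise average.
(1/6+-4/5)/2 = -19/60; similarly 14/15 and 23/60.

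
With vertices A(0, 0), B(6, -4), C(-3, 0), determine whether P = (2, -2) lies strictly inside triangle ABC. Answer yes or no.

Barycentric coordinates of P: (1/6, 1/2, 1/3).
The three coordinates are positive, positive, positive; a point is interior exactly when all three are positive.

yes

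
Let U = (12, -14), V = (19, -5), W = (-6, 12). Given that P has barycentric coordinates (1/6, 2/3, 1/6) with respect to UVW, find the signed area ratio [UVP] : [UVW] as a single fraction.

The signed ratio [UVP]/[UVW] equals the barycentric coordinate of P at vertex W, which is 1/6.

1/6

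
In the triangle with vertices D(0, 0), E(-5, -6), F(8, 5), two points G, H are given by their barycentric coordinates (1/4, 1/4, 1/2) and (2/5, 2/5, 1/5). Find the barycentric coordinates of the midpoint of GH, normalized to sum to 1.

Since both coordinate triples sum to 1, the midpoint's barycentrics are the componentwise average.
(1/4+2/5)/2 = 13/40; similarly 13/40 and 7/20.

(13/40, 13/40, 7/20)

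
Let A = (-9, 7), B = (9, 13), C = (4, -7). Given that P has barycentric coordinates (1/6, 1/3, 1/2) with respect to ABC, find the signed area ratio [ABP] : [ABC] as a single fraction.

1/2

The signed ratio [ABP]/[ABC] equals the barycentric coordinate of P at vertex C, which is 1/2.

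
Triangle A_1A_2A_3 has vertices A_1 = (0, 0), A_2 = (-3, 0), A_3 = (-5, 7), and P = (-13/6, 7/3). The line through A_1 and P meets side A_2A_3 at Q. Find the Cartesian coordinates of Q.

(-13/3, 14/3)

Barycentric coordinates of P with respect to A_1A_2A_3: (1/2, 1/6, 1/3).
On side A_2A_3 the A_1-coordinate is zero; dropping P's A_1-weight 1/2 and renormalizing the remaining 1/6 : 1/3 gives weights 1/3, 2/3 on A_2, A_3.
Q = (1/3)·(-3, 0) + (2/3)·(-5, 7) = (-13/3, 14/3).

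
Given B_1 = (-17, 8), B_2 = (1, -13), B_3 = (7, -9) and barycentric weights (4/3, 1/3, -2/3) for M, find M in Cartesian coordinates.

(-27, 37/3)

M = (4/3)·B_1 + (1/3)·B_2 + (-2/3)·B_3.
x-coordinate: (4/3)·(-17) + (1/3)·1 + (-2/3)·7 = -27.
y-coordinate: (4/3)·8 + (1/3)·(-13) + (-2/3)·(-9) = 37/3.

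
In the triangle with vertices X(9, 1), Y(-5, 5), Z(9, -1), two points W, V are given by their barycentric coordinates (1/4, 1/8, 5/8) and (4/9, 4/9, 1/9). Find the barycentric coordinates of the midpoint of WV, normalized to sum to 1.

(25/72, 41/144, 53/144)

Since both coordinate triples sum to 1, the midpoint's barycentrics are the componentwise average.
(1/4+4/9)/2 = 25/72; similarly 41/144 and 53/144.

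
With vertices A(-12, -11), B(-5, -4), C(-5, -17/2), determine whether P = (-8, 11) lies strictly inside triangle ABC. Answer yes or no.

no

Barycentric coordinates of P: (3/7, 32/7, -4).
The three coordinates are positive, positive, negative; a point is interior exactly when all three are positive.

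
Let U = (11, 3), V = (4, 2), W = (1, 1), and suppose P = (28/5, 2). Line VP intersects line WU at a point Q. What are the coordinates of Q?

Barycentric coordinates of P with respect to UVW: (2/5, 1/5, 2/5).
On side WU the V-coordinate is zero; dropping P's V-weight 1/5 and renormalizing the remaining 2/5 : 2/5 gives weights 1/2, 1/2 on W, U.
Q = (1/2)·(1, 1) + (1/2)·(11, 3) = (6, 2).

(6, 2)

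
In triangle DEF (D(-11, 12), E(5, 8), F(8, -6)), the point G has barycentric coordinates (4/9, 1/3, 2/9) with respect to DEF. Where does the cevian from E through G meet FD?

(-14/3, 6)

Line EG meets FD where the E-coordinate vanishes; zeroing G's E-weight and renormalizing leaves F, D-weights 2/9 : 4/9 → (1/3, 2/3).
So H = (1/3)·F + (2/3)·D = (-14/3, 6).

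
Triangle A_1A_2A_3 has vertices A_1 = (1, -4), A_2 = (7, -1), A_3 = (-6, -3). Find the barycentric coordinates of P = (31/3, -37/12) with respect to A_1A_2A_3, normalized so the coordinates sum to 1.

(5/4, 7/12, -5/6)

Signed area of the reference triangle: [A_1A_2A_3] = ½·(1·(-1−(-3)) + 7·(-3−(-4)) + (-6)·(-4−(-1))) = ½·(2 + 7 + 18) = 27/2.
[PA_2A_3] = ½·((31/3)·(-1−(-3)) + 7·(-3−(-37/12)) + (-6)·(-37/12−(-1))) = ½·(62/3 + 7/12 + 25/2) = 135/8, so the A_1-coordinate is (135/8)/(27/2) = 5/4.
[A_1PA_3] = ½·(1·(-37/12−(-3)) + (31/3)·(-3−(-4)) + (-6)·(-4−(-37/12))) = ½·(-1/12 + 31/3 + 11/2) = 63/8, so the A_2-coordinate is 7/12.
[A_1A_2P] = ½·(1·(-1−(-37/12)) + 7·(-37/12−(-4)) + (31/3)·(-4−(-1))) = ½·(25/12 + 77/12 − 31) = -45/4, so the A_3-coordinate is -5/6.
Check: 5/4 + 7/12 − 5/6 = 1.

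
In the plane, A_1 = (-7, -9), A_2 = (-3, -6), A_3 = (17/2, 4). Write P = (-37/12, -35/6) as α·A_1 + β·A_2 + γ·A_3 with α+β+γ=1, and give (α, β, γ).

(1/2, 1/3, 1/6)

Signed area of the reference triangle: [A_1A_2A_3] = ½·((-7)·(-6−4) + (-3)·(4−(-9)) + (17/2)·(-9−(-6))) = ½·(70 − 39 − 51/2) = 11/4.
[PA_2A_3] = ½·((-37/12)·(-6−4) + (-3)·(4−(-35/6)) + (17/2)·(-35/6−(-6))) = ½·(185/6 − 59/2 + 17/12) = 11/8, so the A_1-coordinate is (11/8)/(11/4) = 1/2.
[A_1PA_3] = ½·((-7)·(-35/6−4) + (-37/12)·(4−(-9)) + (17/2)·(-9−(-35/6))) = ½·(413/6 − 481/12 − 323/12) = 11/12, so the A_2-coordinate is 1/3.
[A_1A_2P] = ½·((-7)·(-6−(-35/6)) + (-3)·(-35/6−(-9)) + (-37/12)·(-9−(-6))) = ½·(7/6 − 19/2 + 37/4) = 11/24, so the A_3-coordinate is 1/6.
Check: 1/2 + 1/3 + 1/6 = 1.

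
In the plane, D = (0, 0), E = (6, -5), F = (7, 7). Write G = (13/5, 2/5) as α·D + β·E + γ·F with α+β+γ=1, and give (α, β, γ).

(3/5, 1/5, 1/5)

Signed area of the reference triangle: [DEF] = ½·(0·(-5−7) + 6·(7−0) + 7·(0−(-5))) = ½·(0 + 42 + 35) = 77/2.
[GEF] = ½·((13/5)·(-5−7) + 6·(7−(2/5)) + 7·(2/5−(-5))) = ½·(-156/5 + 198/5 + 189/5) = 231/10, so the D-coordinate is (231/10)/(77/2) = 3/5.
[DGF] = ½·(0·(2/5−7) + (13/5)·(7−0) + 7·(0−(2/5))) = ½·(0 + 91/5 − 14/5) = 77/10, so the E-coordinate is 1/5.
[DEG] = ½·(0·(-5−(2/5)) + 6·(2/5−0) + (13/5)·(0−(-5))) = ½·(0 + 12/5 + 13) = 77/10, so the F-coordinate is 1/5.
Check: 3/5 + 1/5 + 1/5 = 1.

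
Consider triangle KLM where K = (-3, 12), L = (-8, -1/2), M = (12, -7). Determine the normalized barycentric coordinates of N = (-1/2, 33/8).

(1/2, 1/4, 1/4)

Signed area of the reference triangle: [KLM] = ½·((-3)·(-1/2−(-7)) + (-8)·(-7−12) + 12·(12−(-1/2))) = ½·(-39/2 + 152 + 150) = 565/4.
[NLM] = ½·((-1/2)·(-1/2−(-7)) + (-8)·(-7−(33/8)) + 12·(33/8−(-1/2))) = ½·(-13/4 + 89 + 111/2) = 565/8, so the K-coordinate is (565/8)/(565/4) = 1/2.
[KNM] = ½·((-3)·(33/8−(-7)) + (-1/2)·(-7−12) + 12·(12−(33/8))) = ½·(-267/8 + 19/2 + 189/2) = 565/16, so the L-coordinate is 1/4.
[KLN] = ½·((-3)·(-1/2−(33/8)) + (-8)·(33/8−12) + (-1/2)·(12−(-1/2))) = ½·(111/8 + 63 − 25/4) = 565/16, so the M-coordinate is 1/4.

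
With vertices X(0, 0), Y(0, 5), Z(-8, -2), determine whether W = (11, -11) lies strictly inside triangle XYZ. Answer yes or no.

Barycentric coordinates of W: (41/8, -11/4, -11/8).
The three coordinates are positive, negative, negative; a point is interior exactly when all three are positive.

no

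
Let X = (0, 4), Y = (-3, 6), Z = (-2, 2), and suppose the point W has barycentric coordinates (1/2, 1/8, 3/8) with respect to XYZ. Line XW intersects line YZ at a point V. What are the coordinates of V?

(-9/4, 3)

Line XW meets YZ where the X-coordinate vanishes; zeroing W's X-weight and renormalizing leaves Y, Z-weights 1/8 : 3/8 → (1/4, 3/4).
So V = (1/4)·Y + (3/4)·Z = (-9/4, 3).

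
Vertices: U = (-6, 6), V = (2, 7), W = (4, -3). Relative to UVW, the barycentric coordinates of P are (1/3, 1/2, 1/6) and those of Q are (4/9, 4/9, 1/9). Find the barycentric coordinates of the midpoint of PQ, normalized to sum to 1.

Since both coordinate triples sum to 1, the midpoint's barycentrics are the componentwise average.
(1/3+4/9)/2 = 7/18; similarly 17/36 and 5/36.

(7/18, 17/36, 5/36)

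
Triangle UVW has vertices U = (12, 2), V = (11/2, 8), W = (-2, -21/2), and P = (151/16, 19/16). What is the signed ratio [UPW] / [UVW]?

1/8

[UVW] = ½·(12·(8−(-21/2)) + (11/2)·(-21/2−2) + (-2)·(2−8)) = ½·(222 − 275/4 + 12) = 661/8.
[UPW] = ½·(12·(19/16−(-21/2)) + (151/16)·(-21/2−2) + (-2)·(2−(19/16))) = ½·(561/4 − 3775/32 − 13/8) = 661/64, so the ratio is (661/64)/(661/8) = 1/8.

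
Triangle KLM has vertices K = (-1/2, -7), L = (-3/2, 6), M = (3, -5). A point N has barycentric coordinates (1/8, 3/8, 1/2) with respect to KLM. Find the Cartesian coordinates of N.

(7/8, -9/8)

N = (1/8)·K + (3/8)·L + (1/2)·M.
x-coordinate: (1/8)·(-1/2) + (3/8)·(-3/2) + (1/2)·3 = 7/8.
y-coordinate: (1/8)·(-7) + (3/8)·6 + (1/2)·(-5) = -9/8.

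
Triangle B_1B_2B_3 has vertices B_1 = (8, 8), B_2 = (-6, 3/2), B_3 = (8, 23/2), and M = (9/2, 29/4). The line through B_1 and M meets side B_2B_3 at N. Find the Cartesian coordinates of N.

(1, 13/2)

Barycentric coordinates of M with respect to B_1B_2B_3: (1/2, 1/4, 1/4).
On side B_2B_3 the B_1-coordinate is zero; dropping M's B_1-weight 1/2 and renormalizing the remaining 1/4 : 1/4 gives weights 1/2, 1/2 on B_2, B_3.
N = (1/2)·(-6, 3/2) + (1/2)·(8, 23/2) = (1, 13/2).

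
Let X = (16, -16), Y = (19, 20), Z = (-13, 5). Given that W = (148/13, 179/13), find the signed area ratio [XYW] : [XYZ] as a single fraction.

3/13

[XYZ] = ½·(16·(20−5) + 19·(5−(-16)) + (-13)·(-16−20)) = ½·(240 + 399 + 468) = 1107/2.
[XYW] = ½·(16·(20−(179/13)) + 19·(179/13−(-16)) + (148/13)·(-16−20)) = ½·(1296/13 + 7353/13 − 5328/13) = 3321/26, so the ratio is (3321/26)/(1107/2) = 3/13.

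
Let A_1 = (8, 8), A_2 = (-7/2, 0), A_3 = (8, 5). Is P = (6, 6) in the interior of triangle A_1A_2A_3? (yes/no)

yes

Barycentric coordinates of P: (43/69, 4/23, 14/69).
The three coordinates are positive, positive, positive; a point is interior exactly when all three are positive.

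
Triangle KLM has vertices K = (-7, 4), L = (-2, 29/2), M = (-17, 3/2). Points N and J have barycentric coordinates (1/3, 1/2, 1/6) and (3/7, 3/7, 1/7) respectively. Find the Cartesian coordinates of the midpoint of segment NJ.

(-523/84, 713/84)

Barycentric coordinates of the midpoint are the average: (8/21, 13/28, 13/84).
Converting: (8/21)·K + (13/28)·L + (13/84)·M = (-523/84, 713/84).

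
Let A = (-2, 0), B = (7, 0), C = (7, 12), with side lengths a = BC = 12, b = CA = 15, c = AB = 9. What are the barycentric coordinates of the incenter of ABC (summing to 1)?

The incenter has barycentric coordinates proportional to the opposite side lengths: (12 : 15 : 9).
Normalizing by 12+15+9 = 36 gives (1/3, 5/12, 1/4).

(1/3, 5/12, 1/4)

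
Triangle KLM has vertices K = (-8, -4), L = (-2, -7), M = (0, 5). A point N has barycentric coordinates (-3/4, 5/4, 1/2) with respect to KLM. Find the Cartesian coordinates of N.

N = (-3/4)·K + (5/4)·L + (1/2)·M.
x-coordinate: (-3/4)·(-8) + (5/4)·(-2) + (1/2)·0 = 7/2.
y-coordinate: (-3/4)·(-4) + (5/4)·(-7) + (1/2)·5 = -13/4.

(7/2, -13/4)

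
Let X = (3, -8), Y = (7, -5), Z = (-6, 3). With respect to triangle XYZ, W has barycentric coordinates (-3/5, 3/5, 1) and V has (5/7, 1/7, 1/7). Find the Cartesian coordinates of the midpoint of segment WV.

Barycentric coordinates of the midpoint are the average: (2/35, 13/35, 4/7).
Converting: (2/35)·X + (13/35)·Y + (4/7)·Z = (-23/35, -3/5).

(-23/35, -3/5)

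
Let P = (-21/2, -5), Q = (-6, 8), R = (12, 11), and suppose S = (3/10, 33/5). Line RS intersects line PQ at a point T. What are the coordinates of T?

Barycentric coordinates of S with respect to PQR: (1/5, 2/5, 2/5).
On side PQ the R-coordinate is zero; dropping S's R-weight 2/5 and renormalizing the remaining 1/5 : 2/5 gives weights 1/3, 2/3 on P, Q.
T = (1/3)·(-21/2, -5) + (2/3)·(-6, 8) = (-15/2, 11/3).

(-15/2, 11/3)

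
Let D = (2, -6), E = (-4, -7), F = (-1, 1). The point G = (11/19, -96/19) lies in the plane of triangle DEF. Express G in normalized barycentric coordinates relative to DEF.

Signed area of the reference triangle: [DEF] = ½·(2·(-7−1) + (-4)·(1−(-6)) + (-1)·(-6−(-7))) = ½·(-16 − 28 − 1) = -45/2.
[GEF] = ½·((11/19)·(-7−1) + (-4)·(1−(-96/19)) + (-1)·(-96/19−(-7))) = ½·(-88/19 − 460/19 − 37/19) = -585/38, so the D-coordinate is (-585/38)/(-45/2) = 13/19.
[DGF] = ½·(2·(-96/19−1) + (11/19)·(1−(-6)) + (-1)·(-6−(-96/19))) = ½·(-230/19 + 77/19 + 18/19) = -135/38, so the E-coordinate is 3/19.
[DEG] = ½·(2·(-7−(-96/19)) + (-4)·(-96/19−(-6)) + (11/19)·(-6−(-7))) = ½·(-74/19 − 72/19 + 11/19) = -135/38, so the F-coordinate is 3/19.

(13/19, 3/19, 3/19)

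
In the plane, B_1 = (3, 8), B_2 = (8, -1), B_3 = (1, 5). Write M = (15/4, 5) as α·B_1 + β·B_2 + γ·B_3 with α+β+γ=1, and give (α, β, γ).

Signed area of the reference triangle: [B_1B_2B_3] = ½·(3·(-1−5) + 8·(5−8) + 1·(8−(-1))) = ½·(-18 − 24 + 9) = -33/2.
[MB_2B_3] = ½·((15/4)·(-1−5) + 8·(5−5) + 1·(5−(-1))) = ½·(-45/2 + 0 + 6) = -33/4, so the B_1-coordinate is (-33/4)/(-33/2) = 1/2.
[B_1MB_3] = ½·(3·(5−5) + (15/4)·(5−8) + 1·(8−5)) = ½·(0 − 45/4 + 3) = -33/8, so the B_2-coordinate is 1/4.
[B_1B_2M] = ½·(3·(-1−5) + 8·(5−8) + (15/4)·(8−(-1))) = ½·(-18 − 24 + 135/4) = -33/8, so the B_3-coordinate is 1/4.

(1/2, 1/4, 1/4)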